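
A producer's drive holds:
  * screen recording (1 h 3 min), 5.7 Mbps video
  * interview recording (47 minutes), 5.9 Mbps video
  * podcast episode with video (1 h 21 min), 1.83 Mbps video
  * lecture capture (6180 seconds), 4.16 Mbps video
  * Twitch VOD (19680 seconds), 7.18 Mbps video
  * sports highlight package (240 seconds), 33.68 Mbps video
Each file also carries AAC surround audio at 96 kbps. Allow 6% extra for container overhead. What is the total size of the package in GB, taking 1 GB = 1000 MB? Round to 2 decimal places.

29.92 GB

Audio: 96 kbps = 0.096 Mbps.
screen recording: 5.796 Mbps × 3780 s × 1.06 = 23223.4 Mb
interview recording: 5.996 Mbps × 2820 s × 1.06 = 17923.2 Mb
podcast episode with video: 1.926 Mbps × 4860 s × 1.06 = 9922.0 Mb
lecture capture: 4.256 Mbps × 6180 s × 1.06 = 27880.2 Mb
Twitch VOD: 7.276 Mbps × 19680 s × 1.06 = 151783.2 Mb
sports highlight package: 33.776 Mbps × 240 s × 1.06 = 8592.6 Mb
Total: 239324.6 Mb = 29915.6 MB.
= 29.92 GB.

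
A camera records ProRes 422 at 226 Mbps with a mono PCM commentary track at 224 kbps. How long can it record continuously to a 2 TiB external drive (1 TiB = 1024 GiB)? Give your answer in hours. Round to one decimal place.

21.6 hours

Audio: 224 kbps = 0.224 Mbps.
Total bitrate: 226 + 0.224 = 226.224 Mbps.
Capacity: 2 TiB = 17,592,186 Mb.
Recording time: 17,592,186 / 226.224 = 77,764 s ≈ 21.6 hours.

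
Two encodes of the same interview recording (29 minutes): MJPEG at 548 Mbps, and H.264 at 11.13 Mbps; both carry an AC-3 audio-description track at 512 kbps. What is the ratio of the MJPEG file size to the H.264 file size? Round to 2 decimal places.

29 min = 1740 s
Audio: 512 kbps = 0.512 Mbps.
MJPEG: 548.512 Mbps × 1740 s = 954410.9 Mb = 111.108 GiB.
H.264: 11.642 Mbps × 1740 s = 20257.1 Mb = 2.358 GiB.
Ratio: 111.108 / 2.358 = 47.115.

47.11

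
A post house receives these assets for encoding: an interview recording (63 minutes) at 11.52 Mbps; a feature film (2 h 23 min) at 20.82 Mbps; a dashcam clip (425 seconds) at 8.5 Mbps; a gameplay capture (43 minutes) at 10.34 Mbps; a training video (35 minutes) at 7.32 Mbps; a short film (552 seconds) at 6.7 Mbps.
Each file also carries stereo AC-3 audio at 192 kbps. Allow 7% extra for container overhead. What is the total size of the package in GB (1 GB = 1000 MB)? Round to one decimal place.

36.8 GB

Audio: 192 kbps = 0.192 Mbps.
interview recording: 11.712 Mbps × 3780 s × 1.07 = 47370.4 Mb
feature film: 21.012 Mbps × 8580 s × 1.07 = 192902.8 Mb
dashcam clip: 8.692 Mbps × 425 s × 1.07 = 3952.7 Mb
gameplay capture: 10.532 Mbps × 2580 s × 1.07 = 29074.6 Mb
training video: 7.512 Mbps × 2100 s × 1.07 = 16879.5 Mb
short film: 6.892 Mbps × 552 s × 1.07 = 4070.7 Mb
Total: 294250.6 Mb = 36781.3 MB.
= 36.78 GB.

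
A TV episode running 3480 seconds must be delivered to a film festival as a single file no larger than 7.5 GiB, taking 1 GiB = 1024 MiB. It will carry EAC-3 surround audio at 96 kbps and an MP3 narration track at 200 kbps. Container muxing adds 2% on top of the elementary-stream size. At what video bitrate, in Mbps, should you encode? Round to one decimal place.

Budget: 7.5 GiB = 64424.5 Mb.
Stream payload after overhead: 64424.5 / 1.02 = 63161.3 Mb.
Total bitrate budget: 63161.3 Mb / 3480 s = 18.150 Mbps.
Audio total: 96 + 200 = 296 kbps = 0.296 Mbps.
Video: 18.150 − 0.296 = 17.854 Mbps.

17.9 Mbps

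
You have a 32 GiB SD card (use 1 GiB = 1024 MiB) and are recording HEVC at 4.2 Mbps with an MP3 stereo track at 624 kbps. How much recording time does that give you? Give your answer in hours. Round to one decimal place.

15.8 hours

Audio: 624 kbps = 0.624 Mbps.
Total bitrate: 4.2 + 0.624 = 4.824 Mbps.
Capacity: 32 GiB = 274,878 Mb.
Recording time: 274,878 / 4.824 = 56,981 s ≈ 15.8 hours.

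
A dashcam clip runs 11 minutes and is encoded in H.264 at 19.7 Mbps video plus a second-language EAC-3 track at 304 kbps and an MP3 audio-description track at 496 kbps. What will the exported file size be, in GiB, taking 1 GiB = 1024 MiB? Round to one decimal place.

1.6 GiB

11 min = 660 s
Audio total: 304 + 496 = 800 kbps = 0.800 Mbps.
Total bitrate: 19.7 + 0.800 = 20.500 Mbps.
Stream data: 20.500 Mbps × 660 s = 13530.0 Mb.
13,530 Mb = 1,691,250,000 bytes ÷ 1,073,741,824 = 1.575 GiB.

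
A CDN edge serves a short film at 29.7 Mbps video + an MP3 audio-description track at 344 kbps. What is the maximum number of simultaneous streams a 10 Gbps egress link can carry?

Audio: 344 kbps = 0.344 Mbps.
Per-viewer media rate: 30.044 Mbps.
10 Gbps = 10,000 Mbps; 10,000 / 30.044 = 332.85 → 332 viewers.

332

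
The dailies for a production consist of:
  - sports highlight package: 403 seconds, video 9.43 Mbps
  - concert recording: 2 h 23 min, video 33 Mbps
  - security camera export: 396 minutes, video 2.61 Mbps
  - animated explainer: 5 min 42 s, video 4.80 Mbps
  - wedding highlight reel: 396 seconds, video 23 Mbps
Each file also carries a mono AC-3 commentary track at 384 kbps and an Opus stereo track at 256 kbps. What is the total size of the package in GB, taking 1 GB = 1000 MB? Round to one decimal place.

Audio total: 384 + 256 = 640 kbps = 0.640 Mbps.
sports highlight package: 10.070 Mbps × 403 s = 4058.2 Mb
concert recording: 33.640 Mbps × 8580 s = 288631.2 Mb
security camera export: 3.250 Mbps × 23760 s = 77220.0 Mb
animated explainer: 5.440 Mbps × 342 s = 1860.5 Mb
wedding highlight reel: 23.640 Mbps × 396 s = 9361.4 Mb
Total: 381131.3 Mb = 47641.4 MB.
= 47.64 GB.

47.6 GB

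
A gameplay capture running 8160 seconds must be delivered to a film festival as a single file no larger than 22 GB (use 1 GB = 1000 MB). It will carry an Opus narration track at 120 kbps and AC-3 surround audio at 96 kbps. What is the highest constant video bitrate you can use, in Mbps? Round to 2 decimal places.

21.35 Mbps

Budget: 22 GB = 176000.0 Mb.
Total bitrate budget: 176000.0 Mb / 8160 s = 21.569 Mbps.
Audio total: 120 + 96 = 216 kbps = 0.216 Mbps.
Video: 21.569 − 0.216 = 21.353 Mbps.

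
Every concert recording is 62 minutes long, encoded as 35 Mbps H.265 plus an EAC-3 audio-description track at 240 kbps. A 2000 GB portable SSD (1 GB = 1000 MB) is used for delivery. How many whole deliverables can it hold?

122

62 min = 3720 s
Audio: 240 kbps = 0.240 Mbps.
Total bitrate: 35.240 Mbps.
Per item: 35.240 Mbps × 3720 s = 131,093 Mb = 16,387 MB.
Capacity: 2000 GB = 16,000,000 Mb; 122.05 items → 122 complete.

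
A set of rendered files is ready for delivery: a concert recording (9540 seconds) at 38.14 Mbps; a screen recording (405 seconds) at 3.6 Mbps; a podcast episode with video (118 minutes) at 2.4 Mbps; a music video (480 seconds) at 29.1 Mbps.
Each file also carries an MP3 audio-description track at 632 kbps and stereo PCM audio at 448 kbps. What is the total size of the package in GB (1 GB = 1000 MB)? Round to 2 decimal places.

51.90 GB

Audio total: 632 + 448 = 1080 kbps = 1.080 Mbps.
concert recording: 39.220 Mbps × 9540 s = 374158.8 Mb
screen recording: 4.680 Mbps × 405 s = 1895.4 Mb
podcast episode with video: 3.480 Mbps × 7080 s = 24638.4 Mb
music video: 30.180 Mbps × 480 s = 14486.4 Mb
Total: 415179.0 Mb = 51897.4 MB.
= 51.90 GB.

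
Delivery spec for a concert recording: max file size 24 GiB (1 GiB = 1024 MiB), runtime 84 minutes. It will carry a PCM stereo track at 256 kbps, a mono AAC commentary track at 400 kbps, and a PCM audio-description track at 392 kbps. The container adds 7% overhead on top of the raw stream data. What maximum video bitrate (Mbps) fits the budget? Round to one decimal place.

Budget: 24 GiB = 206158.4 Mb.
Stream payload after overhead: 206158.4 / 1.07 = 192671.4 Mb.
84 min = 5040 s
Total bitrate budget: 192671.4 Mb / 5040 s = 38.228 Mbps.
Audio total: 256 + 400 + 392 = 1048 kbps = 1.048 Mbps.
Video: 38.228 − 1.048 = 37.180 Mbps.

37.2 Mbps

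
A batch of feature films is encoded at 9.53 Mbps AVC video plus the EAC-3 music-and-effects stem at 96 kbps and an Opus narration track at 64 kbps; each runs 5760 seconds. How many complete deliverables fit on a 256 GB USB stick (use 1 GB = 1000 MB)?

Audio total: 96 + 64 = 160 kbps = 0.160 Mbps.
Total bitrate: 9.690 Mbps.
Per item: 9.690 Mbps × 5760 s = 55,814 Mb = 6,977 MB.
Capacity: 256 GB = 2,048,000 Mb; 36.69 items → 36 complete.

36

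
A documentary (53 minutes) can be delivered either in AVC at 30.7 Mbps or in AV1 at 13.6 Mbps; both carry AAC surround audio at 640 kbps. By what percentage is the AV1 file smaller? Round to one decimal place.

53 min = 3180 s
Audio: 640 kbps = 0.640 Mbps.
AVC: 31.340 Mbps × 3180 s = 99661.2 Mb = 11.602 GiB.
AV1: 14.240 Mbps × 3180 s = 45283.2 Mb = 5.272 GiB.
Reduction: (1 − 5.272/11.602) × 100 = 54.56%.

54.6%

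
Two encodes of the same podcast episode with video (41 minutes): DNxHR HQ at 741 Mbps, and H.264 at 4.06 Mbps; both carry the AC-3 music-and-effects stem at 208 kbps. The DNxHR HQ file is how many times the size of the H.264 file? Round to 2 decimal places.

173.67

41 min = 2460 s
Audio: 208 kbps = 0.208 Mbps.
DNxHR HQ: 741.208 Mbps × 2460 s = 1823371.7 Mb = 212.268 GiB.
H.264: 4.268 Mbps × 2460 s = 10499.3 Mb = 1.222 GiB.
Ratio: 212.268 / 1.222 = 173.666.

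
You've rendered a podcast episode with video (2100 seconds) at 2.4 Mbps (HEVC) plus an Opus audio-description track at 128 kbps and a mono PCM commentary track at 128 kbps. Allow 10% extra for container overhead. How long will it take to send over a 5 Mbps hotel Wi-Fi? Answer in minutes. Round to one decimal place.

20.5 minutes

Audio total: 128 + 128 = 256 kbps = 0.256 Mbps.
Total bitrate: 2.656 Mbps.
File: 2.656 Mbps × 2100 s = 5577.6 Mb.
With 10% container overhead: ×1.10. → 6135.4 Mb.
At 5 Mbps: 6135.4 / 5 = 1227.1 s ≈ 20.5 minutes.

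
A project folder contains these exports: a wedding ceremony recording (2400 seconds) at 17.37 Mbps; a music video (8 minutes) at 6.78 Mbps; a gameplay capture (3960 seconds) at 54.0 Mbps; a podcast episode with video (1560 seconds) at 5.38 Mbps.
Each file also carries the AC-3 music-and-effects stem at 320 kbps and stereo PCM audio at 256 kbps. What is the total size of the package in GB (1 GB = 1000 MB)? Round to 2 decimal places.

Audio total: 320 + 256 = 576 kbps = 0.576 Mbps.
wedding ceremony recording: 17.946 Mbps × 2400 s = 43070.4 Mb
music video: 7.356 Mbps × 480 s = 3530.9 Mb
gameplay capture: 54.576 Mbps × 3960 s = 216121.0 Mb
podcast episode with video: 5.956 Mbps × 1560 s = 9291.4 Mb
Total: 272013.6 Mb = 34001.7 MB.
= 34.00 GB.

34.00 GB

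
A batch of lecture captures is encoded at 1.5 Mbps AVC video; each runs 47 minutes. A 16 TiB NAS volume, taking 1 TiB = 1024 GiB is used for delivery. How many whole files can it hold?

33271

47 min = 2820 s
Per item: 1.500 Mbps × 2820 s = 4,230 Mb = 528.8 MB.
Capacity: 16 TiB = 140,737,488 Mb; 33271.27 items → 33271 complete.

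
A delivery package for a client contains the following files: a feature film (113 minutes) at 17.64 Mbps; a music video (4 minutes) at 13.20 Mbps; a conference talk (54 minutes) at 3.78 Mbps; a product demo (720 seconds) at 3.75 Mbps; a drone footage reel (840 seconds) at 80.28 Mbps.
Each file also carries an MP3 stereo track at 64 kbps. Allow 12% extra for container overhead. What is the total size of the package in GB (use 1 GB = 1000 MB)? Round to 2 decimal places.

28.83 GB

Audio: 64 kbps = 0.064 Mbps.
feature film: 17.704 Mbps × 6780 s × 1.12 = 134437.1 Mb
music video: 13.264 Mbps × 240 s × 1.12 = 3565.4 Mb
conference talk: 3.844 Mbps × 3240 s × 1.12 = 13949.1 Mb
product demo: 3.814 Mbps × 720 s × 1.12 = 3075.6 Mb
drone footage reel: 80.344 Mbps × 840 s × 1.12 = 75587.6 Mb
Total: 230614.8 Mb = 28826.9 MB.
= 28.83 GB.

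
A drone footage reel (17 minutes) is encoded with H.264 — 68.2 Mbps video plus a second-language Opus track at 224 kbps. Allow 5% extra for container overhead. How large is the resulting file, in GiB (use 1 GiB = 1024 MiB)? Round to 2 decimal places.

17 min = 1020 s
Audio: 224 kbps = 0.224 Mbps.
Total bitrate: 68.2 + 0.224 = 68.424 Mbps.
Stream data: 68.424 Mbps × 1020 s = 69792.5 Mb.
With 5% container overhead: ×1.05.
73,282 Mb = 9,160,263,000 bytes ÷ 1,073,741,824 = 8.531 GiB.

8.53 GiB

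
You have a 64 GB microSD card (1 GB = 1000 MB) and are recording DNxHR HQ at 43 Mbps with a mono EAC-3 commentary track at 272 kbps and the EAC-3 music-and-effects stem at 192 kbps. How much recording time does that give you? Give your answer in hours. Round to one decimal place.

Audio total: 272 + 192 = 464 kbps = 0.464 Mbps.
Total bitrate: 43 + 0.464 = 43.464 Mbps.
Capacity: 64 GB = 512,000 Mb.
Recording time: 512,000 / 43.464 = 11,780 s ≈ 3.27 hours.

3.3 hours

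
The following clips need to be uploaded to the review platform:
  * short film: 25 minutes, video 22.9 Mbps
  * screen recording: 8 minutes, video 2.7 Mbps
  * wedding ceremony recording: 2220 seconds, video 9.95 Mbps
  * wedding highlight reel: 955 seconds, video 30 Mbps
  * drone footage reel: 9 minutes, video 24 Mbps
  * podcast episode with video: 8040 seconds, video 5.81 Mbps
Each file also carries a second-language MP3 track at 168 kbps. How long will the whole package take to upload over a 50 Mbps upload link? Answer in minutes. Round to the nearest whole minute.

49 minutes

Audio: 168 kbps = 0.168 Mbps.
short film: 23.068 Mbps × 1500 s = 34602.0 Mb
screen recording: 2.868 Mbps × 480 s = 1376.6 Mb
wedding ceremony recording: 10.118 Mbps × 2220 s = 22462.0 Mb
wedding highlight reel: 30.168 Mbps × 955 s = 28810.4 Mb
drone footage reel: 24.168 Mbps × 540 s = 13050.7 Mb
podcast episode with video: 5.978 Mbps × 8040 s = 48063.1 Mb
Total: 148364.9 Mb = 18545.6 MB.
At 50 Mbps: 148364.9 / 50 = 2967 s ≈ 49.5 minutes.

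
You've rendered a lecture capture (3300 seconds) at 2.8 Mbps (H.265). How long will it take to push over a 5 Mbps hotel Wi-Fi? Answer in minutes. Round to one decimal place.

File: 2.800 Mbps × 3300 s = 9240.0 Mb.
At 5 Mbps: 9240.0 / 5 = 1848.0 s ≈ 30.8 minutes.

30.8 minutes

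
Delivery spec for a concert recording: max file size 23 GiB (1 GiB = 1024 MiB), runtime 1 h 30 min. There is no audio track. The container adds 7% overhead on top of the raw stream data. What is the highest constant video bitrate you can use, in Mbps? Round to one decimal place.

34.2 Mbps

Budget: 23 GiB = 197568.5 Mb.
Stream payload after overhead: 197568.5 / 1.07 = 184643.5 Mb.
1 h 30 min = 90 min = 5400 s
Total bitrate budget: 184643.5 Mb / 5400 s = 34.193 Mbps.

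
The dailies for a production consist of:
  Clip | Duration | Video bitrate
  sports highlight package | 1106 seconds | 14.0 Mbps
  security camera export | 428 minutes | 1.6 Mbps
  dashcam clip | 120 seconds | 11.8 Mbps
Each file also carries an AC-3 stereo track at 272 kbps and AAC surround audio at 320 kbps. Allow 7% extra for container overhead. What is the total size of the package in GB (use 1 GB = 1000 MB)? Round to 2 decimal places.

Audio total: 272 + 320 = 592 kbps = 0.592 Mbps.
sports highlight package: 14.592 Mbps × 1106 s × 1.07 = 17268.5 Mb
security camera export: 2.192 Mbps × 25680 s × 1.07 = 60230.9 Mb
dashcam clip: 12.392 Mbps × 120 s × 1.07 = 1591.1 Mb
Total: 79090.5 Mb = 9886.3 MB.
= 9.886 GB.

9.89 GB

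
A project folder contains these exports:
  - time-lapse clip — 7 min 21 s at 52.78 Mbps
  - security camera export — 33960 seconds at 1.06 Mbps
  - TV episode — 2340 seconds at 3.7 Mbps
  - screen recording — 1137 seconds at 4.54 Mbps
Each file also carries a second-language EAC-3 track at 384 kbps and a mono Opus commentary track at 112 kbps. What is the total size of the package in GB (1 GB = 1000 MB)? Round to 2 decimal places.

11.49 GB

Audio total: 384 + 112 = 496 kbps = 0.496 Mbps.
time-lapse clip: 53.276 Mbps × 441 s = 23494.7 Mb
security camera export: 1.556 Mbps × 33960 s = 52841.8 Mb
TV episode: 4.196 Mbps × 2340 s = 9818.6 Mb
screen recording: 5.036 Mbps × 1137 s = 5725.9 Mb
Total: 91881.0 Mb = 11485.1 MB.
= 11.49 GB.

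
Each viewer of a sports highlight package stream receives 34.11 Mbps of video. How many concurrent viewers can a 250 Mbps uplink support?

250 Mbps = 250.0 Mbps; 250.0 / 34.110 = 7.33 → 7 viewers.

7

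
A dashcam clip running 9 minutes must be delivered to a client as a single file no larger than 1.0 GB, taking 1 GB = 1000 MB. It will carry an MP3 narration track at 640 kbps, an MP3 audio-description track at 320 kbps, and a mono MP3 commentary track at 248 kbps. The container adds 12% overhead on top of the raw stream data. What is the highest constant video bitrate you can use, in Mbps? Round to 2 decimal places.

Budget: 1.0 GB = 8000.0 Mb.
Stream payload after overhead: 8000.0 / 1.12 = 7142.9 Mb.
9 min = 540 s
Total bitrate budget: 7142.9 Mb / 540 s = 13.228 Mbps.
Audio total: 640 + 320 + 248 = 1208 kbps = 1.208 Mbps.
Video: 13.228 − 1.208 = 12.020 Mbps.

12.02 Mbps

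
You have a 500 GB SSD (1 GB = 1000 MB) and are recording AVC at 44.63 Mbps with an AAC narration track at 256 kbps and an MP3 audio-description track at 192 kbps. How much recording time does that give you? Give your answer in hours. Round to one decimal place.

Audio total: 256 + 192 = 448 kbps = 0.448 Mbps.
Total bitrate: 44.63 + 0.448 = 45.078 Mbps.
Capacity: 500 GB = 4,000,000 Mb.
Recording time: 4,000,000 / 45.078 = 88,735 s ≈ 24.6 hours.

24.6 hours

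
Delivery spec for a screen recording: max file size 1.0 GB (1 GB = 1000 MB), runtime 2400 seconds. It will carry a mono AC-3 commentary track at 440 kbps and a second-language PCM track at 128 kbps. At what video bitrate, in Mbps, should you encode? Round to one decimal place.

Budget: 1.0 GB = 8000.0 Mb.
Total bitrate budget: 8000.0 Mb / 2400 s = 3.333 Mbps.
Audio total: 440 + 128 = 568 kbps = 0.568 Mbps.
Video: 3.333 − 0.568 = 2.765 Mbps.

2.8 Mbps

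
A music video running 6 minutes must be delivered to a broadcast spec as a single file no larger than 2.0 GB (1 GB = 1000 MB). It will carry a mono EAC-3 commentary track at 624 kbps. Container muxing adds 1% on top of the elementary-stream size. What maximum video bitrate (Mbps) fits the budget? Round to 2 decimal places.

Budget: 2.0 GB = 16000.0 Mb.
Stream payload after overhead: 16000.0 / 1.01 = 15841.6 Mb.
6 min = 360 s
Total bitrate budget: 15841.6 Mb / 360 s = 44.004 Mbps.
Audio: 624 kbps = 0.624 Mbps.
Video: 44.004 − 0.624 = 43.380 Mbps.

43.38 Mbps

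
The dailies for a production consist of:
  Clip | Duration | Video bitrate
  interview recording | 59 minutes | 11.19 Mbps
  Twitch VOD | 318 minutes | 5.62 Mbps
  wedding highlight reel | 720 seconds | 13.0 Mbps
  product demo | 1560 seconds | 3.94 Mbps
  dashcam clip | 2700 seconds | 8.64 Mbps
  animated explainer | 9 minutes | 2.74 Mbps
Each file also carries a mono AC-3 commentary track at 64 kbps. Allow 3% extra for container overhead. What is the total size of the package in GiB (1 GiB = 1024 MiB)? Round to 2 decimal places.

Audio: 64 kbps = 0.064 Mbps.
interview recording: 11.254 Mbps × 3540 s × 1.03 = 41034.3 Mb
Twitch VOD: 5.684 Mbps × 19080 s × 1.03 = 111704.2 Mb
wedding highlight reel: 13.064 Mbps × 720 s × 1.03 = 9688.3 Mb
product demo: 4.004 Mbps × 1560 s × 1.03 = 6433.6 Mb
dashcam clip: 8.704 Mbps × 2700 s × 1.03 = 24205.8 Mb
animated explainer: 2.804 Mbps × 540 s × 1.03 = 1559.6 Mb
Total: 194625.9 Mb = 24328.2 MB.
= 22.66 GiB.

22.66 GiB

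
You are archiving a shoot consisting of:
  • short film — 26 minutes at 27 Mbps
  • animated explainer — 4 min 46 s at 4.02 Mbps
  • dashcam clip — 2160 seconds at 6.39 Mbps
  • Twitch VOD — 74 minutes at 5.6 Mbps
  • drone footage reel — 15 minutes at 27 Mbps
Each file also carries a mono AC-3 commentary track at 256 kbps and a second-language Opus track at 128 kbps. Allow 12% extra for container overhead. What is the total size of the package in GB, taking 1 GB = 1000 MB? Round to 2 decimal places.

15.38 GB

Audio total: 256 + 128 = 384 kbps = 0.384 Mbps.
short film: 27.384 Mbps × 1560 s × 1.12 = 47845.3 Mb
animated explainer: 4.404 Mbps × 286 s × 1.12 = 1410.7 Mb
dashcam clip: 6.774 Mbps × 2160 s × 1.12 = 16387.7 Mb
Twitch VOD: 5.984 Mbps × 4440 s × 1.12 = 29757.2 Mb
drone footage reel: 27.384 Mbps × 900 s × 1.12 = 27603.1 Mb
Total: 123004.0 Mb = 15375.5 MB.
= 15.38 GB.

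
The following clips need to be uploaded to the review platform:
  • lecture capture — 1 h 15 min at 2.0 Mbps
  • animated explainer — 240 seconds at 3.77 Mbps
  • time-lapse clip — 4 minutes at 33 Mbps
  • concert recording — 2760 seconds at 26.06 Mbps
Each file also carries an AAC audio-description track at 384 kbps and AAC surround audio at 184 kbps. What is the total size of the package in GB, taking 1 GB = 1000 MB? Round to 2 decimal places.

Audio total: 384 + 184 = 568 kbps = 0.568 Mbps.
lecture capture: 2.568 Mbps × 4500 s = 11556.0 Mb
animated explainer: 4.338 Mbps × 240 s = 1041.1 Mb
time-lapse clip: 33.568 Mbps × 240 s = 8056.3 Mb
concert recording: 26.628 Mbps × 2760 s = 73493.3 Mb
Total: 94146.7 Mb = 11768.3 MB.
= 11.77 GB.

11.77 GB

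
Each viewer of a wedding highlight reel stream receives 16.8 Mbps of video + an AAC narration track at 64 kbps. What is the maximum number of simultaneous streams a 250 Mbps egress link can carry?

Audio: 64 kbps = 0.064 Mbps.
Per-viewer media rate: 16.864 Mbps.
250 Mbps = 250.0 Mbps; 250.0 / 16.864 = 14.82 → 14 viewers.

14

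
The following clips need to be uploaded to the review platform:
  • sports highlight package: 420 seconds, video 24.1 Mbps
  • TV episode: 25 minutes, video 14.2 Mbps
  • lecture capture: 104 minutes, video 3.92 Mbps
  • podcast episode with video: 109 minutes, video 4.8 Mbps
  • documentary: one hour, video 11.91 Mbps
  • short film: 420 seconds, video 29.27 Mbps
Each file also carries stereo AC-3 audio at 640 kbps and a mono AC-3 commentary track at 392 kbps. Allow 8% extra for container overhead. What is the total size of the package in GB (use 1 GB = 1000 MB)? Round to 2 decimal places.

21.84 GB

Audio total: 640 + 392 = 1032 kbps = 1.032 Mbps.
sports highlight package: 25.132 Mbps × 420 s × 1.08 = 11399.9 Mb
TV episode: 15.232 Mbps × 1500 s × 1.08 = 24675.8 Mb
lecture capture: 4.952 Mbps × 6240 s × 1.08 = 33372.5 Mb
podcast episode with video: 5.832 Mbps × 6540 s × 1.08 = 41192.6 Mb
documentary: 12.942 Mbps × 3600 s × 1.08 = 50318.5 Mb
short film: 30.302 Mbps × 420 s × 1.08 = 13745.0 Mb
Total: 174704.3 Mb = 21838.0 MB.
= 21.84 GB.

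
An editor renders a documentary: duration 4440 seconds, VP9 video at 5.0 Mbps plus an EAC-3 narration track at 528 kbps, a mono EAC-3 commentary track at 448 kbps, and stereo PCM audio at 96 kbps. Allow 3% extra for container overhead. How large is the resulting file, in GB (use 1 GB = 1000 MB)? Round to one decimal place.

Audio total: 528 + 448 + 96 = 1072 kbps = 1.072 Mbps.
Total bitrate: 5.0 + 1.072 = 6.072 Mbps.
Stream data: 6.072 Mbps × 4440 s = 26959.7 Mb.
With 3% container overhead: ×1.03.
27,768 Mb ÷ 8 = 3,471 MB → 3.471 GB.

3.5 GB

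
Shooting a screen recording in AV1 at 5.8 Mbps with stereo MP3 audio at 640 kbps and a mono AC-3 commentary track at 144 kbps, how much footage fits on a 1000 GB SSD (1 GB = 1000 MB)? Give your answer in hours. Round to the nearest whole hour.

338 hours

Audio total: 640 + 144 = 784 kbps = 0.784 Mbps.
Total bitrate: 5.8 + 0.784 = 6.584 Mbps.
Capacity: 1000 GB = 8,000,000 Mb.
Recording time: 8,000,000 / 6.584 = 1,215,067 s ≈ 338 hours.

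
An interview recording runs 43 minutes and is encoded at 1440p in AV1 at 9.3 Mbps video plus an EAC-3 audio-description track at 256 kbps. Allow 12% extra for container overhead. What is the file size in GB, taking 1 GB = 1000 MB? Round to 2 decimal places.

43 min = 2580 s
Audio: 256 kbps = 0.256 Mbps.
Total bitrate: 9.3 + 0.256 = 9.556 Mbps.
Stream data: 9.556 Mbps × 2580 s = 24654.5 Mb.
With 12% container overhead: ×1.12.
27,613 Mb ÷ 8 = 3,452 MB → 3.452 GB.

3.45 GB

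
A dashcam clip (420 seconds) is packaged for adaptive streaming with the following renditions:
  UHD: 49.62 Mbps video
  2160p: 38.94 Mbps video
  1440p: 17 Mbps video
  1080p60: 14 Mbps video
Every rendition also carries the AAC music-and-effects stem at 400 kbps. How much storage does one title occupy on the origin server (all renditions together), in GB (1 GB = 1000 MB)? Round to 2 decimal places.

6.36 GB

Audio: 400 kbps = 0.400 Mbps.
Sum of rendition bitrates: (49.62+0.400) + (38.94+0.400) + (17+0.400) + (14+0.400) = 121.160 Mbps.
× 420 s = 50,887 Mb = 6,361 MB = 6.361 GB.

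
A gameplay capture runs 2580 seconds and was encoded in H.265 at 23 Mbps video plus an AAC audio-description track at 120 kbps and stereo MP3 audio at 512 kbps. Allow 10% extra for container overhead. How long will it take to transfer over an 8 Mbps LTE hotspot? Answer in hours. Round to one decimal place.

Audio total: 120 + 512 = 632 kbps = 0.632 Mbps.
Total bitrate: 23.632 Mbps.
File: 23.632 Mbps × 2580 s = 60970.6 Mb.
With 10% container overhead: ×1.10. → 67067.6 Mb.
At 8 Mbps: 67067.6 / 8 = 8383.5 s ≈ 2.33 hours.

2.3 hours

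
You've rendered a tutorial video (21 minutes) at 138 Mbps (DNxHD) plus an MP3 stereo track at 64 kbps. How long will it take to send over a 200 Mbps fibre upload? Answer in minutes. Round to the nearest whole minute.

14 minutes

21 min = 1260 s
Audio: 64 kbps = 0.064 Mbps.
Total bitrate: 138.064 Mbps.
File: 138.064 Mbps × 1260 s = 173960.6 Mb.
At 200 Mbps: 173960.6 / 200 = 869.8 s ≈ 14.5 minutes.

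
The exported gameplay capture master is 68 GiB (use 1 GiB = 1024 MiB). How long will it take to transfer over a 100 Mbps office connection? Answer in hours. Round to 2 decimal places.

1.62 hours

File: 68 GiB = 584115.6 Mb.
At 100 Mbps: 584115.6 / 100 = 5841.2 s ≈ 1.62 hours.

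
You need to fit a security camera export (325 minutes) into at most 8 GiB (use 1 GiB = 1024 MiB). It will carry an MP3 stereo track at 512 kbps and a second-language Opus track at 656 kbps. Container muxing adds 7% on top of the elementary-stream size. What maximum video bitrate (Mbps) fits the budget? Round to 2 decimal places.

Budget: 8 GiB = 68719.5 Mb.
Stream payload after overhead: 68719.5 / 1.07 = 64223.8 Mb.
325 min = 19500 s
Total bitrate budget: 64223.8 Mb / 19500 s = 3.294 Mbps.
Audio total: 512 + 656 = 1168 kbps = 1.168 Mbps.
Video: 3.294 − 1.168 = 2.126 Mbps.

2.13 Mbps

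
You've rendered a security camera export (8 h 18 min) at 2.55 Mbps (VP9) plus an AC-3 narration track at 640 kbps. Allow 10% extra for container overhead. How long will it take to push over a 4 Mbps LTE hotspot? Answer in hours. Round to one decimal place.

7.3 hours

8 h 18 min = 498 min = 29880 s
Audio: 640 kbps = 0.640 Mbps.
Total bitrate: 3.190 Mbps.
File: 3.190 Mbps × 29880 s = 95317.2 Mb.
With 10% container overhead: ×1.10. → 104848.9 Mb.
At 4 Mbps: 104848.9 / 4 = 26212.2 s ≈ 7.28 hours.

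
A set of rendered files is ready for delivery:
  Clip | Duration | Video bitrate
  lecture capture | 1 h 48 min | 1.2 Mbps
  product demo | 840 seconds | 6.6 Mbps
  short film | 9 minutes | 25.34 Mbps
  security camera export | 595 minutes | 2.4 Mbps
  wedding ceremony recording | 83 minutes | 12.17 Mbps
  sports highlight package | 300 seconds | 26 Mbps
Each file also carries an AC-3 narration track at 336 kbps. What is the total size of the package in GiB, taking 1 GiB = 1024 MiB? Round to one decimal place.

23.0 GiB

Audio: 336 kbps = 0.336 Mbps.
lecture capture: 1.536 Mbps × 6480 s = 9953.3 Mb
product demo: 6.936 Mbps × 840 s = 5826.2 Mb
short film: 25.676 Mbps × 540 s = 13865.0 Mb
security camera export: 2.736 Mbps × 35700 s = 97675.2 Mb
wedding ceremony recording: 12.506 Mbps × 4980 s = 62279.9 Mb
sports highlight package: 26.336 Mbps × 300 s = 7900.8 Mb
Total: 197500.4 Mb = 24687.6 MB.
= 22.99 GiB.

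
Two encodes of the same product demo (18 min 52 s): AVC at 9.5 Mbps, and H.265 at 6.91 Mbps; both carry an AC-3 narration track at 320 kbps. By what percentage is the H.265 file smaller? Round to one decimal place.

26.4%

18 min 52 s = 1132 s
Audio: 320 kbps = 0.320 Mbps.
AVC: 9.820 Mbps × 1132 s = 11116.2 Mb = 1.390 GB.
H.265: 7.230 Mbps × 1132 s = 8184.4 Mb = 1.023 GB.
Reduction: (1 − 1.023/1.390) × 100 = 26.37%.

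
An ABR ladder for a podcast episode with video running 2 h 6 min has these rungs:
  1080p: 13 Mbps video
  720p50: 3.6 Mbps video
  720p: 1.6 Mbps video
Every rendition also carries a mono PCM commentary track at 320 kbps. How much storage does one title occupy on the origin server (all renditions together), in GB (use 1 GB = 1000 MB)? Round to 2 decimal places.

2 h 6 min = 126 min = 7560 s
Audio: 320 kbps = 0.320 Mbps.
Sum of rendition bitrates: (13+0.320) + (3.6+0.320) + (1.6+0.320) = 19.160 Mbps.
× 7560 s = 144,850 Mb = 18,106 MB = 18.11 GB.

18.11 GB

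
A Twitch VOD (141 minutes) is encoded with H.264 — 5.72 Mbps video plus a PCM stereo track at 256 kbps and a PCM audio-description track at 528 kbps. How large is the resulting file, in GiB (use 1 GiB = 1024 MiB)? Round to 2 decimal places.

141 min = 8460 s
Audio total: 256 + 528 = 784 kbps = 0.784 Mbps.
Total bitrate: 5.72 + 0.784 = 6.504 Mbps.
Stream data: 6.504 Mbps × 8460 s = 55023.8 Mb.
55,024 Mb = 6,877,980,000 bytes ÷ 1,073,741,824 = 6.406 GiB.

6.41 GiB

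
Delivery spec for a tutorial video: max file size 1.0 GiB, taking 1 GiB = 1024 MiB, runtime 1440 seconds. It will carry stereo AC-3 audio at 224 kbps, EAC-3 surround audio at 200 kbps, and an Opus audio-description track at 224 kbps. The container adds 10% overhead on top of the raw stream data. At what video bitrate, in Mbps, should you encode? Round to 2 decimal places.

4.77 Mbps

Budget: 1.0 GiB = 8589.9 Mb.
Stream payload after overhead: 8589.9 / 1.10 = 7809.0 Mb.
Total bitrate budget: 7809.0 Mb / 1440 s = 5.423 Mbps.
Audio total: 224 + 200 + 224 = 648 kbps = 0.648 Mbps.
Video: 5.423 − 0.648 = 4.775 Mbps.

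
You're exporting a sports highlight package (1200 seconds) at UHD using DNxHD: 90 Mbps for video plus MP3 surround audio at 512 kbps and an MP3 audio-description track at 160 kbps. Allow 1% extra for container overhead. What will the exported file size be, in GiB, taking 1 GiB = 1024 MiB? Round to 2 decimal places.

12.79 GiB

Audio total: 512 + 160 = 672 kbps = 0.672 Mbps.
Total bitrate: 90 + 0.672 = 90.672 Mbps.
Stream data: 90.672 Mbps × 1200 s = 108806.4 Mb.
With 1% container overhead: ×1.01.
109,894 Mb = 13,736,808,000 bytes ÷ 1,073,741,824 = 12.79 GiB.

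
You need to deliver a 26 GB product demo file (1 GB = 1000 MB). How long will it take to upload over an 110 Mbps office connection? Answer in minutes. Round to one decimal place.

File: 26 GB = 208000.0 Mb.
At 110 Mbps: 208000.0 / 110 = 1890.9 s ≈ 31.5 minutes.

31.5 minutes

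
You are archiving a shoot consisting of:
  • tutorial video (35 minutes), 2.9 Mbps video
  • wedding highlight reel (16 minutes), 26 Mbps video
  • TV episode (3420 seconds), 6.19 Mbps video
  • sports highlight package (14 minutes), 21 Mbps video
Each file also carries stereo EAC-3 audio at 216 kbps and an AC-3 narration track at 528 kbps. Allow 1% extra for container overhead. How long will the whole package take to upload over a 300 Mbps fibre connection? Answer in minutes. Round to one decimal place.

4.2 minutes

Audio total: 216 + 528 = 744 kbps = 0.744 Mbps.
tutorial video: 3.644 Mbps × 2100 s × 1.01 = 7728.9 Mb
wedding highlight reel: 26.744 Mbps × 960 s × 1.01 = 25931.0 Mb
TV episode: 6.934 Mbps × 3420 s × 1.01 = 23951.4 Mb
sports highlight package: 21.744 Mbps × 840 s × 1.01 = 18447.6 Mb
Total: 76058.9 Mb = 9507.4 MB.
At 300 Mbps: 76058.9 / 300 = 254 s ≈ 4.23 minutes.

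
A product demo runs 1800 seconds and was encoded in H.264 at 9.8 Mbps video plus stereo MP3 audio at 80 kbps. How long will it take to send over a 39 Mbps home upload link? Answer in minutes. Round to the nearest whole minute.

Audio: 80 kbps = 0.080 Mbps.
Total bitrate: 9.880 Mbps.
File: 9.880 Mbps × 1800 s = 17784.0 Mb.
At 39 Mbps: 17784.0 / 39 = 456.0 s ≈ 7.6 minutes.

8 minutes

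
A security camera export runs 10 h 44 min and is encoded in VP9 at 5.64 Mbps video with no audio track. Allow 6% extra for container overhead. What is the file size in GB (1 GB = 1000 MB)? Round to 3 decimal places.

10 h 44 min = 644 min = 38640 s
Total bitrate: 5.64 Mbps.
Stream data: 5.640 Mbps × 38640 s = 217929.6 Mb.
With 6% container overhead: ×1.06.
231,005 Mb ÷ 8 = 28,876 MB → 28.88 GB.

28.876 GB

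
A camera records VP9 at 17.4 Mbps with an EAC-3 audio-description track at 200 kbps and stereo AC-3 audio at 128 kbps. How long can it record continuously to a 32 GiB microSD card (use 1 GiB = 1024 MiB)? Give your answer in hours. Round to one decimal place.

4.3 hours

Audio total: 200 + 128 = 328 kbps = 0.328 Mbps.
Total bitrate: 17.4 + 0.328 = 17.728 Mbps.
Capacity: 32 GiB = 274,878 Mb.
Recording time: 274,878 / 17.728 = 15,505 s ≈ 4.31 hours.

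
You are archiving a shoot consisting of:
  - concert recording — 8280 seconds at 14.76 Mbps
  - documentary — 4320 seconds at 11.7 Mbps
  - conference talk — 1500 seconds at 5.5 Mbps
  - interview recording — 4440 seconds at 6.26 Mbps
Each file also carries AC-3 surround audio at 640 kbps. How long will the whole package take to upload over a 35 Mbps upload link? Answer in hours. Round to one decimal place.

Audio: 640 kbps = 0.640 Mbps.
concert recording: 15.400 Mbps × 8280 s = 127512.0 Mb
documentary: 12.340 Mbps × 4320 s = 53308.8 Mb
conference talk: 6.140 Mbps × 1500 s = 9210.0 Mb
interview recording: 6.900 Mbps × 4440 s = 30636.0 Mb
Total: 220666.8 Mb = 27583.3 MB.
At 35 Mbps: 220666.8 / 35 = 6305 s ≈ 1.75 hours.

1.8 hours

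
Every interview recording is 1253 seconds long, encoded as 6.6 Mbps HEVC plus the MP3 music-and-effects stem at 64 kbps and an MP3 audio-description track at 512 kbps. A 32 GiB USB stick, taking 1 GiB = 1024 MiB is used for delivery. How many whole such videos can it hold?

Audio total: 64 + 512 = 576 kbps = 0.576 Mbps.
Total bitrate: 7.176 Mbps.
Per item: 7.176 Mbps × 1253 s = 8,992 Mb = 1,124 MB.
Capacity: 32 GiB = 274,878 Mb; 30.57 items → 30 complete.

30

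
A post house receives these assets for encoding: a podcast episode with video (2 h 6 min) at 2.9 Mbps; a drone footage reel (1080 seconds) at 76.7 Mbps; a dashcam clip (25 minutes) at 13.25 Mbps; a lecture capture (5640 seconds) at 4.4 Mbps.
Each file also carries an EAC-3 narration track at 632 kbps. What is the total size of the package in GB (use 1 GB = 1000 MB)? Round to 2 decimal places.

19.93 GB

Audio: 632 kbps = 0.632 Mbps.
podcast episode with video: 3.532 Mbps × 7560 s = 26701.9 Mb
drone footage reel: 77.332 Mbps × 1080 s = 83518.6 Mb
dashcam clip: 13.882 Mbps × 1500 s = 20823.0 Mb
lecture capture: 5.032 Mbps × 5640 s = 28380.5 Mb
Total: 159424.0 Mb = 19928.0 MB.
= 19.93 GB.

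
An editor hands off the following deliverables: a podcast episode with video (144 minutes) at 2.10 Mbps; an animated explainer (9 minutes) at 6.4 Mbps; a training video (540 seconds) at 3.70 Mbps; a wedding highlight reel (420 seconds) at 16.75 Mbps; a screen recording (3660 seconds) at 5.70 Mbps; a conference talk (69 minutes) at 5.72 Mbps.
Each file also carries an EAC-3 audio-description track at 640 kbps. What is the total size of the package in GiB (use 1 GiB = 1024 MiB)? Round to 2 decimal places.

Audio: 640 kbps = 0.640 Mbps.
podcast episode with video: 2.740 Mbps × 8640 s = 23673.6 Mb
animated explainer: 7.040 Mbps × 540 s = 3801.6 Mb
training video: 4.340 Mbps × 540 s = 2343.6 Mb
wedding highlight reel: 17.390 Mbps × 420 s = 7303.8 Mb
screen recording: 6.340 Mbps × 3660 s = 23204.4 Mb
conference talk: 6.360 Mbps × 4140 s = 26330.4 Mb
Total: 86657.4 Mb = 10832.2 MB.
= 10.09 GiB.

10.09 GiB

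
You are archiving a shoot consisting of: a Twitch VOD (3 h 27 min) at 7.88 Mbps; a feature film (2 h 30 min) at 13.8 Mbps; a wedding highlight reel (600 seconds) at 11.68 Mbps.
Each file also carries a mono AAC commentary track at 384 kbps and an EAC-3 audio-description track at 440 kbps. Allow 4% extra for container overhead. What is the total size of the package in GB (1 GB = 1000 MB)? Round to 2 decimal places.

32.14 GB

Audio total: 384 + 440 = 824 kbps = 0.824 Mbps.
Twitch VOD: 8.704 Mbps × 12420 s × 1.04 = 112427.8 Mb
feature film: 14.624 Mbps × 9000 s × 1.04 = 136880.6 Mb
wedding highlight reel: 12.504 Mbps × 600 s × 1.04 = 7802.5 Mb
Total: 257111.0 Mb = 32138.9 MB.
= 32.14 GB.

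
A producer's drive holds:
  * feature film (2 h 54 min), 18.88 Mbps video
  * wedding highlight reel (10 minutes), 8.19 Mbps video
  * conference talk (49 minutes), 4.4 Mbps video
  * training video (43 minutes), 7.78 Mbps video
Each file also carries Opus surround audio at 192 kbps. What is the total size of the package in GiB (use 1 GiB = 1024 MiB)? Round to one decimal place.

Audio: 192 kbps = 0.192 Mbps.
feature film: 19.072 Mbps × 10440 s = 199111.7 Mb
wedding highlight reel: 8.382 Mbps × 600 s = 5029.2 Mb
conference talk: 4.592 Mbps × 2940 s = 13500.5 Mb
training video: 7.972 Mbps × 2580 s = 20567.8 Mb
Total: 238209.1 Mb = 29776.1 MB.
= 27.73 GiB.

27.7 GiB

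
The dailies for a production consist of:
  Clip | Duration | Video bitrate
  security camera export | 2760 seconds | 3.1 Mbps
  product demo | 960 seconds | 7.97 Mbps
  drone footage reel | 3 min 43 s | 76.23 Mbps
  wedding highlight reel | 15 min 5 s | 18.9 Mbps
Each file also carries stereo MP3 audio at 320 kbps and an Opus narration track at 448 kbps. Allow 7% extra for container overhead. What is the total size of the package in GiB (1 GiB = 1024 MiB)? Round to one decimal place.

6.7 GiB

Audio total: 320 + 448 = 768 kbps = 0.768 Mbps.
security camera export: 3.868 Mbps × 2760 s × 1.07 = 11423.0 Mb
product demo: 8.738 Mbps × 960 s × 1.07 = 8975.7 Mb
drone footage reel: 76.998 Mbps × 223 s × 1.07 = 18372.5 Mb
wedding highlight reel: 19.668 Mbps × 905 s × 1.07 = 19045.5 Mb
Total: 57816.7 Mb = 7227.1 MB.
= 6.731 GiB.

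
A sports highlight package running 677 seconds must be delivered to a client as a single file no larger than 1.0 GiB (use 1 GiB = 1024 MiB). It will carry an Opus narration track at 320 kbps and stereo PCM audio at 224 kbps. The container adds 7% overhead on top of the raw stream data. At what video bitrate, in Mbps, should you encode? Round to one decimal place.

11.3 Mbps

Budget: 1.0 GiB = 8589.9 Mb.
Stream payload after overhead: 8589.9 / 1.07 = 8028.0 Mb.
Total bitrate budget: 8028.0 Mb / 677 s = 11.858 Mbps.
Audio total: 320 + 224 = 544 kbps = 0.544 Mbps.
Video: 11.858 − 0.544 = 11.314 Mbps.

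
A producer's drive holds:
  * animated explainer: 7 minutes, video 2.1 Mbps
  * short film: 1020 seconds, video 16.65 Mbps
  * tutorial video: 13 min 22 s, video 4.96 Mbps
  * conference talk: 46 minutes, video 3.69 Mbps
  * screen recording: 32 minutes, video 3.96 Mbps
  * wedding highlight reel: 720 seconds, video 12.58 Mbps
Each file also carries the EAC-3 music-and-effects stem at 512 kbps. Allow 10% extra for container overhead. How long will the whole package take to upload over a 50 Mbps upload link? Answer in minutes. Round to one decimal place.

19.3 minutes

Audio: 512 kbps = 0.512 Mbps.
animated explainer: 2.612 Mbps × 420 s × 1.10 = 1206.7 Mb
short film: 17.162 Mbps × 1020 s × 1.10 = 19255.8 Mb
tutorial video: 5.472 Mbps × 802 s × 1.10 = 4827.4 Mb
conference talk: 4.202 Mbps × 2760 s × 1.10 = 12757.3 Mb
screen recording: 4.472 Mbps × 1920 s × 1.10 = 9444.9 Mb
wedding highlight reel: 13.092 Mbps × 720 s × 1.10 = 10368.9 Mb
Total: 57860.9 Mb = 7232.6 MB.
At 50 Mbps: 57860.9 / 50 = 1157 s ≈ 19.3 minutes.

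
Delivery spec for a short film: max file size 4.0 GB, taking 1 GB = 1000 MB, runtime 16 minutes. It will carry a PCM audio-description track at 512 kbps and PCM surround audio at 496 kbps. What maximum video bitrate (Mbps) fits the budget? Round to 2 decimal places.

Budget: 4.0 GB = 32000.0 Mb.
16 min = 960 s
Total bitrate budget: 32000.0 Mb / 960 s = 33.333 Mbps.
Audio total: 512 + 496 = 1008 kbps = 1.008 Mbps.
Video: 33.333 − 1.008 = 32.325 Mbps.

32.33 Mbps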